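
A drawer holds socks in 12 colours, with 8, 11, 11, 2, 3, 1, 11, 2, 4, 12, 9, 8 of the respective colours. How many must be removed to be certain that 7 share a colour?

55

In the worst case you take as many as possible of each colour without reaching 7: 6 + 6 + 6 + 2 + 3 + 1 + 6 + 2 + 4 + 6 + 6 + 6 = 54.
The next one must give 7 of some colour, so 54 + 1 = 55.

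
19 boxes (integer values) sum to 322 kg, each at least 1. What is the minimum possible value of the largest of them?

Some value must be at least ⌈322/19⌉ = 17, since 19 × 16 = 304 < 322.
Achievable: 18 of them at 17 and 1 at 16 total 322.

17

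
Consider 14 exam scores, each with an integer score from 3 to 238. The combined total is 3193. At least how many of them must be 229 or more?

If only k of them are at least 229, the other 14 − k are at most 228, so the total is at most k·238 + (14 − k)·228.
This must reach 3193, so k·238 + (14 − k)·228 ≥ 3193, giving k ≥ 1.
Exactly 1 works: 1 value at 238 and 13 at 228 total 3202; lower one of the high values by 9 (still ≥ 229) to hit 3193.

1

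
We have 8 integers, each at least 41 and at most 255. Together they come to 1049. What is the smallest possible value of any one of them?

41

To make one integer as small as possible, make the other 7 as large as possible.
The other 7 can take up 7 × 255 = 1785 ≥ 1049 − 41, so one integer can sit at its floor of 41.
Achievable: one at 41 and the other 7 totalling 1008, which fits since 7 × 41 ≤ 1008 ≤ 7 × 255.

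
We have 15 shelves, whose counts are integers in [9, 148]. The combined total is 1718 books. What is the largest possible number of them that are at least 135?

With k values at 135 or above and the rest at least 9, the sum is at least 135 + 126k.
Since the sum is 1718, we need 126k ≤ 1583, i.e. k ≤ 12.
k = 12 is achieved by 12 values at 135 and 3 at 9, total 1647; add 71 to one value (staying below 135) to reach 1718.

12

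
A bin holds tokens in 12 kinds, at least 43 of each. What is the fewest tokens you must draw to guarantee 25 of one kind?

289

In the worst case you draw 24 of each of the 12 kinds: 12 × 24 = 288.
One more forces 25 of some kind, so 288 + 1 = 289.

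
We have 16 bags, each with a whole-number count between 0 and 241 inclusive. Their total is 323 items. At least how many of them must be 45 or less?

Let j be the number exceeding 45. Then the total is ≥ 46·j + 0·(16 − j) = 0 + 46j.
So 46j ≤ 323 and j ≤ 7; hence at least 16 − 7 = 9 are ≤ 45.
Exactly 9 works: 9 values at 0 and 7 at 46 total 322; raise one of the low values by 1 (still ≤ 45) to hit 323.

9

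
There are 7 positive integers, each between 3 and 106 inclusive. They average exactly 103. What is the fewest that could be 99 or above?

5

The total is 7 × 103 = 721.
Suppose at most 7 − j of them reach 99; then j values are ≤ 98 and the rest ≤ 106.
The total is then ≤ 98·j + 106·(7 − j) = 742 − 8j. For this to be ≥ 721 we need j ≤ 2, so at least 7 − 2 = 5 must reach 99.
Exactly 5 works: 5 values at 106 and 2 at 98 total 726; lower one of the high values by 5 (still ≥ 99) to hit 721.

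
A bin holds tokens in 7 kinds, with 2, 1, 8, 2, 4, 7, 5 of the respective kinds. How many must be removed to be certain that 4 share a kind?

In the worst case you take as many as possible of each kind without reaching 4: 2 + 1 + 3 + 2 + 3 + 3 + 3 = 17.
The next one must give 4 of some kind, so 17 + 1 = 18.

18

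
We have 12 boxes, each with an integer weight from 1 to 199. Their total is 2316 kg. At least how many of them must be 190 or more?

5

If only k of them are at least 190, the other 12 − k are at most 189, so the total is at most k·199 + (12 − k)·189.
This must reach 2316, so k·199 + (12 − k)·189 ≥ 2316, giving k ≥ 5.
Exactly 5 works: 5 values at 199 and 7 at 189 total 2318; lower one of the high values by 2 (still ≥ 190) to hit 2316.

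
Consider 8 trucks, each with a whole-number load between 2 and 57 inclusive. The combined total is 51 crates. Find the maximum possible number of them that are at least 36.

If k of the values are ≥ 36, the total is ≥ 36k + 2(8 − k).
Setting 36k + 2(8 − k) ≤ 51 gives 34k ≤ 35, so k ≤ 1.
k = 1 is achieved by 1 value at 36 and 7 at 2, total 50; add 1 to one value (staying below 36) to reach 51.

1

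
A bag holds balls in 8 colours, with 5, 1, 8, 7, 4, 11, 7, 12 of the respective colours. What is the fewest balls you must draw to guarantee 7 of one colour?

41

In the worst case you take as many as possible of each colour without reaching 7: 5 + 1 + 6 + 6 + 4 + 6 + 6 + 6 = 40.
The next one must give 7 of some colour, so 40 + 1 = 41.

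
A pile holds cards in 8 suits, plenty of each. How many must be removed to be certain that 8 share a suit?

57

You could draw 7 of every suit without reaching 8 of any — 56 in all.
One more forces 8 of some suit, so 56 + 1 = 57.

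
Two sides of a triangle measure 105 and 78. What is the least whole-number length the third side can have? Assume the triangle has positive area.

The third side must exceed |105 − 78| = 27.
The smallest integer above 27 is 28.

28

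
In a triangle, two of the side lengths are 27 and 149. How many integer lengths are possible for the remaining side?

53

The triangle inequality gives |27 − 149| < c < 27 + 149, i.e. 122 < c < 176.
So c can be any integer from 123 to 175: 53 values.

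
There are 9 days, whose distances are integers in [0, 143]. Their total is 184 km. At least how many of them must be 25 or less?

2

Each value above 25 is at least 26, contributing at least 26 − 0 = 26 above the floor 0.
The sum exceeds the floor total 0 by 184, so at most ⌊184/26⌋ = 7 exceed 25, and at least 2 are ≤ 25.
Exactly 2 works: 2 values at 0 and 7 at 26 total 182; raise one of the low values by 2 (still ≤ 25) to hit 184.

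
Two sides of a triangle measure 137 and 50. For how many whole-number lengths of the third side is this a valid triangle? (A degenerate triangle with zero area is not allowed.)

99

The triangle inequality gives |137 − 50| < c < 137 + 50, i.e. 87 < c < 187.
So c can be any integer from 88 to 186: 99 values.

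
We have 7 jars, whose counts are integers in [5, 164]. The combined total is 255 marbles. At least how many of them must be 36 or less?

1

Each value above 36 is at least 37, contributing at least 37 − 5 = 32 above the floor 5.
The sum exceeds the floor total 35 by 220, so at most ⌊220/32⌋ = 6 exceed 36, and at least 1 are ≤ 36.
Exactly 1 works: 1 value at 5 and 6 at 37 total 227; raise one of the low values by 28 (still ≤ 36) to hit 255.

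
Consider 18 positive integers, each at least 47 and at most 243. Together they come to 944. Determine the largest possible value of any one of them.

To make one integer as large as possible, make the other 17 as small as possible.
The other 17 contribute at least 17 × 47 = 799, leaving at most 944 − 799 = 145.
Since 145 ≤ 243, this is achievable: one at 145 and 17 at 47.

145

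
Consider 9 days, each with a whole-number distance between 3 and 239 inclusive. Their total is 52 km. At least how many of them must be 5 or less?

Each value above 5 is at least 6, contributing at least 6 − 3 = 3 above the floor 3.
The sum exceeds the floor total 27 by 25, so at most ⌊25/3⌋ = 8 exceed 5, and at least 1 are ≤ 5.
Exactly 1 works: 1 value at 3 and 8 at 6 total 51; raise one of the low values by 1 (still ≤ 5) to hit 52.

1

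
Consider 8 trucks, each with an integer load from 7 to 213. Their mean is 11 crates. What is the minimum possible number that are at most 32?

7

The total is 8 × 11 = 88.
Each value above 32 is at least 33, contributing at least 33 − 7 = 26 above the floor 7.
The sum exceeds the floor total 56 by 32, so at most ⌊32/26⌋ = 1 exceed 32, and at least 7 are ≤ 32.
Exactly 7 works: 7 values at 7 and 1 at 33 total 82; raise one of the low values by 6 (still ≤ 32) to hit 88.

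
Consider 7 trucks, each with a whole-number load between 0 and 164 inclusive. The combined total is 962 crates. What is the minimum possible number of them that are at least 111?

Suppose at most 7 − j of them reach 111; then j values are ≤ 110 and the rest ≤ 164.
The total is then ≤ 110·j + 164·(7 − j) = 1148 − 54j. For this to be ≥ 962 we need j ≤ 3, so at least 7 − 3 = 4 must reach 111.
Exactly 4 works: 4 values at 164 and 3 at 110 total 986; lower one of the high values by 24 (still ≥ 111) to hit 962.

4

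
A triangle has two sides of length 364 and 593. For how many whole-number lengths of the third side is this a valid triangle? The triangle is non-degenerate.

The triangle inequality gives |364 − 593| < c < 364 + 593, i.e. 229 < c < 957.
So c can be any integer from 230 to 956: 727 values.

727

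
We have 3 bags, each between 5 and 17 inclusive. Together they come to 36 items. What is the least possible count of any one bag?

To make one bag as small as possible, make the other 2 as large as possible.
The other 2 can take up 2 × 17 = 34 ≥ 36 − 5, so one bag can sit at its floor of 5.
Achievable: one at 5 and the other 2 totalling 31, which fits since 2 × 5 ≤ 31 ≤ 2 × 17.

5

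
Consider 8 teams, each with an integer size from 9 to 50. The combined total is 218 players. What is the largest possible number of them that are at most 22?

Each value at 22 or below falls at least 50 − 22 = 28 short of the ceiling 50.
The ceiling total is 8 × 50 = 400, and we need 218, so at most ⌊(400 − 218)/28⌋ = 6 can be that low.
k = 6 is achieved by 6 values at 22 and 2 at 50, total 232; lower one of the 50's by 14 (still > 22) to reach 218.

6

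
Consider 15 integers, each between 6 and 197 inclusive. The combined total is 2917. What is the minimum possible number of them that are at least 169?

If only k of them are at least 169, the other 15 − k are at most 168, so the total is at most k·197 + (15 − k)·168.
This must reach 2917, so k·197 + (15 − k)·168 ≥ 2917, giving k ≥ 14.
Exactly 14 works: 14 values at 197 and 1 at 168 total 2926; lower one of the high values by 9 (still ≥ 169) to hit 2917.

14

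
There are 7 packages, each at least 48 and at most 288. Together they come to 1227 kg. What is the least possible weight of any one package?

48

To make one package as small as possible, make the other 6 as large as possible.
The other 6 can take up 6 × 288 = 1728 ≥ 1227 − 48, so one package can sit at its floor of 48.
Achievable: one at 48 and the other 6 totalling 1179, which fits since 6 × 48 ≤ 1179 ≤ 6 × 288.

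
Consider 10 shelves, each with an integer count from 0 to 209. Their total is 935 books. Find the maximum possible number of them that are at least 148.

If k of the values are ≥ 148, the total is ≥ 148k + 0(10 − k).
Setting 148k + 0(10 − k) ≤ 935 gives 148k ≤ 935, so k ≤ 6.
k = 6 is achieved by 6 values at 148 and 4 at 0, total 888; add 47 to one value (staying below 148) to reach 935.

6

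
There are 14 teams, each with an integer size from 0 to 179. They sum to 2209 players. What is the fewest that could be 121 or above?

Suppose at most 14 − j of them reach 121; then j values are ≤ 120 and the rest ≤ 179.
The total is then ≤ 120·j + 179·(14 − j) = 2506 − 59j. For this to be ≥ 2209 we need j ≤ 5, so at least 14 − 5 = 9 must reach 121.
Exactly 9 works: 9 values at 179 and 5 at 120 total 2211; lower one of the high values by 2 (still ≥ 121) to hit 2209.

9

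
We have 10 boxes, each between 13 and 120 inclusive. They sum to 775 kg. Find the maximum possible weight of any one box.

120

To make one box as large as possible, make the other 9 as small as possible.
The other 9 contribute at least 9 × 13 = 117, leaving at most 775 − 117 = 658.
But each box is capped at 120, so the maximum is 120.
Achievable: one at 120 and the other 9 totalling 655, which fits since 9 × 13 ≤ 655 ≤ 9 × 120.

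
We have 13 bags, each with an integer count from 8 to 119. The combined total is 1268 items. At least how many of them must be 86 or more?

Suppose at most 13 − j of them reach 86; then j values are ≤ 85 and the rest ≤ 119.
The total is then ≤ 85·j + 119·(13 − j) = 1547 − 34j. For this to be ≥ 1268 we need j ≤ 8, so at least 13 − 8 = 5 must reach 86.
Exactly 5 works: 5 values at 119 and 8 at 85 total 1275; lower one of the high values by 7 (still ≥ 86) to hit 1268.

5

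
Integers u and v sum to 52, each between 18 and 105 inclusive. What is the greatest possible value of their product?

For a fixed sum, the product uv is largest when u and v are as close as possible.
Taking u = 26 and v = 26 (both in [18, 105]) gives uv = 676.

676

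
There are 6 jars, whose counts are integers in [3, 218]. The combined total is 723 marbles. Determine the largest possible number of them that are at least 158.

With k values at 158 or above and the rest at least 3, the sum is at least 18 + 155k.
Since the sum is 723, we need 155k ≤ 705, i.e. k ≤ 4.
k = 4 is achieved by 4 values at 158 and 2 at 3, total 638; add 85 to one value (staying below 158) to reach 723.

4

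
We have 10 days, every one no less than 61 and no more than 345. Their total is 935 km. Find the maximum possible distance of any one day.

To make one day as large as possible, make the other 9 as small as possible.
The other 9 contribute at least 9 × 61 = 549, leaving at most 935 − 549 = 386.
But each day is capped at 345, so the maximum is 345.
Achievable: one at 345 and the other 9 totalling 590, which fits since 9 × 61 ≤ 590 ≤ 9 × 345.

345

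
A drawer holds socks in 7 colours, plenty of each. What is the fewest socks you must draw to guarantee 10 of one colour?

You could draw 9 of every colour without reaching 10 of any — 63 in all.
One more forces 10 of some colour, so 63 + 1 = 64.

64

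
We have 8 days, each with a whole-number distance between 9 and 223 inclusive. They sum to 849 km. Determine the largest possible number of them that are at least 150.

5

With k values at 150 or above and the rest at least 9, the sum is at least 72 + 141k.
Since the sum is 849, we need 141k ≤ 777, i.e. k ≤ 5.
k = 5 is achieved by 5 values at 150 and 3 at 9, total 777; add 72 to one value (staying below 150) to reach 849.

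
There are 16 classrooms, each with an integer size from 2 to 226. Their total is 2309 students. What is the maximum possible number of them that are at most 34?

Each value at 34 or below falls at least 226 − 34 = 192 short of the ceiling 226.
The ceiling total is 16 × 226 = 3616, and we need 2309, so at most ⌊(3616 − 2309)/192⌋ = 6 can be that low.
k = 6 is achieved by 6 values at 34 and 10 at 226, total 2464; lower one of the 226's by 155 (still > 34) to reach 2309.

6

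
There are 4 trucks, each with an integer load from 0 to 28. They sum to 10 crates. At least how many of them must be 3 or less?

If only k of them are at most 3, the other 4 − k are at least 4, so the total is at least (4 − k)·4 + k·0.
This is ≤ 10, so (4 − k)·4 + 0k ≤ 10, which gives k ≥ 2.
Exactly 2 works: 2 values at 0 and 2 at 4 total 8; raise one of the low values by 2 (still ≤ 3) to hit 10.

2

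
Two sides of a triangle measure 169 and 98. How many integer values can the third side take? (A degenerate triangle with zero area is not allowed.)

195

The triangle inequality gives |169 − 98| < c < 169 + 98, i.e. 71 < c < 267.
So c can be any integer from 72 to 266: 195 values.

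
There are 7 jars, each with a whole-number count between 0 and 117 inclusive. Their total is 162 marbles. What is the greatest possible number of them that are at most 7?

5

Each value at 7 or below falls at least 117 − 7 = 110 short of the ceiling 117.
The ceiling total is 7 × 117 = 819, and we need 162, so at most ⌊(819 − 162)/110⌋ = 5 can be that low.
k = 5 is achieved by 5 values at 7 and 2 at 117, total 269; lower one of the 117's by 107 (still > 7) to reach 162.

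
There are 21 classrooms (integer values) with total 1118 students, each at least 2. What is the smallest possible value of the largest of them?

54

The average is 1118/21 > 53, so not all 21 can be 53 or less; the largest is ≥ 54.
Equality holds with 5 values of 54 and 16 values of 53.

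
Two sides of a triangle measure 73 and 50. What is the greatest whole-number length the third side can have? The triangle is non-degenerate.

The third side must be less than 73 + 50 = 123.
The largest integer below 123 is 122.

122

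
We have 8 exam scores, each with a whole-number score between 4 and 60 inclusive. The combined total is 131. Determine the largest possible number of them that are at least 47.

2

With k values at 47 or above and the rest at least 4, the sum is at least 32 + 43k.
Since the sum is 131, we need 43k ≤ 99, i.e. k ≤ 2.
k = 2 is achieved by 2 values at 47 and 6 at 4, total 118; add 13 to one value (staying below 47) to reach 131.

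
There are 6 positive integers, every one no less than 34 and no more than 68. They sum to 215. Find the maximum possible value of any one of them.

Maximizing one value means minimizing the remaining 5.
The other 5 contribute at least 5 × 34 = 170, leaving at most 215 − 170 = 45.
Since 45 ≤ 68, this is achievable: one at 45 and 5 at 34.

45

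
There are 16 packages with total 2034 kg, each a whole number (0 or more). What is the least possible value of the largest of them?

128

The average is 2034/16 > 127, so not all 16 can be 127 or less; the largest is ≥ 128.
Taking 14 copies of 127 and 2 copies of 128 gives exactly 2034, so 128 is attained.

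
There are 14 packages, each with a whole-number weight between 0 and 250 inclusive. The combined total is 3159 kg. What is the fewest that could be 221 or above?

3

Each value short of 221 is at most 220, costing at least 250 − 220 = 30 against the maximum total of 3500.
We can afford to lose at most 3500 − 3159 = 341, so at most ⌊341/30⌋ = 11 fall short, and at least 3 are ≥ 221.
Exactly 3 works: 3 values at 250 and 11 at 220 total 3170; lower one of the high values by 11 (still ≥ 221) to hit 3159.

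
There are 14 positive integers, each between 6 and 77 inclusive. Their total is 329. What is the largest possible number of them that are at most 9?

11

Each value at 9 or below falls at least 77 − 9 = 68 short of the ceiling 77.
The ceiling total is 14 × 77 = 1078, and we need 329, so at most ⌊(1078 − 329)/68⌋ = 11 can be that low.
k = 11 is achieved by 11 values at 9 and 3 at 77, total 330; lower one of the 77's by 1 (still > 9) to reach 329.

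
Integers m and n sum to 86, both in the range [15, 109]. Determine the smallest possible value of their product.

mn = m(86 − m) is concave in m, so over [15, 71] it is minimized at an endpoint.
The extreme feasible split is m = 15, n = 71, giving mn = 1065.

1065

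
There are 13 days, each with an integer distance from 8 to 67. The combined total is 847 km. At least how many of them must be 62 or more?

Each value short of 62 is at most 61, costing at least 67 − 61 = 6 against the maximum total of 871.
We can afford to lose at most 871 − 847 = 24, so at most ⌊24/6⌋ = 4 fall short, and at least 9 are ≥ 62.
Exactly 9 works: 9 values at 67 and 4 at 61 total 847.

9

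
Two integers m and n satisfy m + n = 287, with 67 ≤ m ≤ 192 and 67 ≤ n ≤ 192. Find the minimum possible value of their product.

mn = m(287 − m) is concave in m, so over [95, 192] it is minimized at an endpoint.
The extreme feasible split is m = 95, n = 192, giving mn = 18240.

18240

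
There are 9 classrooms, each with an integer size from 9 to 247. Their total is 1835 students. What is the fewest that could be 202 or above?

1

Each value short of 202 is at most 201, costing at least 247 − 201 = 46 against the maximum total of 2223.
We can afford to lose at most 2223 − 1835 = 388, so at most ⌊388/46⌋ = 8 fall short, and at least 1 are ≥ 202.
Exactly 1 works: 1 value at 247 and 8 at 201 total 1855; lower one of the high values by 20 (still ≥ 202) to hit 1835.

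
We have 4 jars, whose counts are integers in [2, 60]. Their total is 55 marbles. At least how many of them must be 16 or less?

1

Let j be the number exceeding 16. Then the total is ≥ 17·j + 2·(4 − j) = 8 + 15j.
So 15j ≤ 47 and j ≤ 3; hence at least 4 − 3 = 1 are ≤ 16.
Exactly 1 works: 1 value at 2 and 3 at 17 total 53; raise one of the low values by 2 (still ≤ 16) to hit 55.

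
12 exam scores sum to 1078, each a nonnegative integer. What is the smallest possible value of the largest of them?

90

If every one of the 12 were at most 89, the total would be at most 12 × 89 = 1068 < 1078.
Equality holds with 10 values of 90 and 2 values of 89.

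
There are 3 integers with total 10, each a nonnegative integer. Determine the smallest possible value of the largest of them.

The average is 10/3 > 3, so not all 3 can be 3 or less; the largest is ≥ 4.
Taking 2 copies of 3 and 1 copy of 4 gives exactly 10, so 4 is attained.

4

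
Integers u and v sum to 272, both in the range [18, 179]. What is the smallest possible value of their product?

16647

uv = u(272 − u) is concave in u, so over [93, 179] it is minimized at an endpoint.
At the endpoint u = 93, v = 272 − 93 = 179, so uv = 93 × 179 = 16647.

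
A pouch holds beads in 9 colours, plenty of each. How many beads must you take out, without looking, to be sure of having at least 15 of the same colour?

127

You could draw 14 of every colour without reaching 15 of any — 126 in all.
One more forces 15 of some colour, so 126 + 1 = 127.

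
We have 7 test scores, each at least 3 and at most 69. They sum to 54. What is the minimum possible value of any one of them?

3

Minimizing one value means maximizing the remaining 6.
The other 6 can take up 6 × 69 = 414 ≥ 54 − 3, so one score can sit at its floor of 3.
Achievable: one at 3 and the other 6 totalling 51, which fits since 6 × 3 ≤ 51 ≤ 6 × 69.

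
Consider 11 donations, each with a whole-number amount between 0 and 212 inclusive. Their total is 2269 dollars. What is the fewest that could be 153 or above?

10

If only k of them are at least 153, the other 11 − k are at most 152, so the total is at most k·212 + (11 − k)·152.
This must reach 2269, so k·212 + (11 − k)·152 ≥ 2269, giving k ≥ 10.
Exactly 10 works: 10 values at 212 and 1 at 152 total 2272; lower one of the high values by 3 (still ≥ 153) to hit 2269.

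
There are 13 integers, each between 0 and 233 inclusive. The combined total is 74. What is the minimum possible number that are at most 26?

11

If only k of them are at most 26, the other 13 − k are at least 27, so the total is at least (13 − k)·27 + k·0.
This is ≤ 74, so (13 − k)·27 + 0k ≤ 74, which gives k ≥ 11.
Exactly 11 works: 11 values at 0 and 2 at 27 total 54; raise one of the low values by 20 (still ≤ 26) to hit 74.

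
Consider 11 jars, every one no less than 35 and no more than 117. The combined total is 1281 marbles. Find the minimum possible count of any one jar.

111

Minimizing one value means maximizing the remaining 10.
The other 10 contribute at most 10 × 117 = 1170, leaving at least 1281 − 1170 = 111.
Since 111 ≥ 35, this is achievable: one at 111 and 10 at 117.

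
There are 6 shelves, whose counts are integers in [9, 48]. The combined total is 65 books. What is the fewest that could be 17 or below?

If only k of them are at most 17, the other 6 − k are at least 18, so the total is at least (6 − k)·18 + k·9.
This is ≤ 65, so (6 − k)·18 + 9k ≤ 65, which gives k ≥ 5.
Exactly 5 works: 5 values at 9 and 1 at 18 total 63; raise one of the low values by 2 (still ≤ 17) to hit 65.

5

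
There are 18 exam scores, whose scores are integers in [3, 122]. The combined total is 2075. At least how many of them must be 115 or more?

Suppose at most 18 − j of them reach 115; then j values are ≤ 114 and the rest ≤ 122.
The total is then ≤ 114·j + 122·(18 − j) = 2196 − 8j. For this to be ≥ 2075 we need j ≤ 15, so at least 18 − 15 = 3 must reach 115.
Exactly 3 works: 3 values at 122 and 15 at 114 total 2076; lower one of the high values by 1 (still ≥ 115) to hit 2075.

3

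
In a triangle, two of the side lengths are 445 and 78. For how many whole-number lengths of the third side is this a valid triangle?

155

The triangle inequality gives |445 − 78| < c < 445 + 78, i.e. 367 < c < 523.
So c can be any integer from 368 to 522: 155 values.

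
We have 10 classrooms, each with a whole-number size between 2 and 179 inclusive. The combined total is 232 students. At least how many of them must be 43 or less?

5

Let j be the number exceeding 43. Then the total is ≥ 44·j + 2·(10 − j) = 20 + 42j.
So 42j ≤ 212 and j ≤ 5; hence at least 10 − 5 = 5 are ≤ 43.
Exactly 5 works: 5 values at 2 and 5 at 44 total 230; raise one of the low values by 2 (still ≤ 43) to hit 232.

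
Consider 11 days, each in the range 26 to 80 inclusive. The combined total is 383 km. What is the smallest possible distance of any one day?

Minimizing one value means maximizing the remaining 10.
The other 10 can take up 10 × 80 = 800 ≥ 383 − 26, so one day can sit at its floor of 26.
Achievable: one at 26 and the other 10 totalling 357, which fits since 10 × 26 ≤ 357 ≤ 10 × 80.

26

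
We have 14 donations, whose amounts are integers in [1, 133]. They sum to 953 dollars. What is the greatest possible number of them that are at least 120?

With k values at 120 or above and the rest at least 1, the sum is at least 14 + 119k.
Since the sum is 953, we need 119k ≤ 939, i.e. k ≤ 7.
k = 7 is achieved by 7 values at 120 and 7 at 1, total 847; add 106 to one value (staying below 120) to reach 953.

7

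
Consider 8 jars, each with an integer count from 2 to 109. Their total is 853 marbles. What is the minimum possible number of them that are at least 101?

Each value short of 101 is at most 100, costing at least 109 − 100 = 9 against the maximum total of 872.
We can afford to lose at most 872 − 853 = 19, so at most ⌊19/9⌋ = 2 fall short, and at least 6 are ≥ 101.
Exactly 6 works: 6 values at 109 and 2 at 100 total 854; lower one of the high values by 1 (still ≥ 101) to hit 853.

6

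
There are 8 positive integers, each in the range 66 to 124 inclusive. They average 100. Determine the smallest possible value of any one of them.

66

Minimizing one value means maximizing the remaining 7.
The total is 8 × 100 = 800.
The other 7 can take up 7 × 124 = 868 ≥ 800 − 66, so one integer can sit at its floor of 66.
Achievable: one at 66 and the other 7 totalling 734, which fits since 7 × 66 ≤ 734 ≤ 7 × 124.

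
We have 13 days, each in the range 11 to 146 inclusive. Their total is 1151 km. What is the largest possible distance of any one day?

Maximizing one value means minimizing the remaining 12.
The other 12 contribute at least 12 × 11 = 132, leaving at most 1151 − 132 = 1019.
But each day is capped at 146, so the maximum is 146.
Achievable: one at 146 and the other 12 totalling 1005, which fits since 12 × 11 ≤ 1005 ≤ 12 × 146.

146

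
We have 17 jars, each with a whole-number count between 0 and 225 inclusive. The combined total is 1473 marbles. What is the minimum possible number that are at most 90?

1

Each value above 90 is at least 91, contributing at least 91 − 0 = 91 above the floor 0.
The sum exceeds the floor total 0 by 1473, so at most ⌊1473/91⌋ = 16 exceed 90, and at least 1 are ≤ 90.
Exactly 1 works: 1 value at 0 and 16 at 91 total 1456; raise one of the low values by 17 (still ≤ 90) to hit 1473.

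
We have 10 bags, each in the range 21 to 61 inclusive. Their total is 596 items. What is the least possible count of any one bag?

Minimizing one value means maximizing the remaining 9.
The other 9 contribute at most 9 × 61 = 549, leaving at least 596 − 549 = 47.
Since 47 ≥ 21, this is achievable: one at 47 and 9 at 61.

47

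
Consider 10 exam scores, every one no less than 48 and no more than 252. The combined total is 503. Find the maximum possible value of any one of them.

71

To make one score as large as possible, make the other 9 as small as possible.
The other 9 contribute at least 9 × 48 = 432, leaving at most 503 − 432 = 71.
Since 71 ≤ 252, this is achievable: one at 71 and 9 at 48.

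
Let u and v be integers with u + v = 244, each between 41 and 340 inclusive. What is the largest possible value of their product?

14884

uv = u(244 − u) is maximized when u is as near 244/2 as the bounds allow.
Taking u = 122 and v = 122 (both in [41, 340]) gives uv = 14884.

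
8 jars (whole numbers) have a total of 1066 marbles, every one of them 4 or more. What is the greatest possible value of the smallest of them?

The 8 values sum to 1066, so their minimum is at most ⌊1066/8⌋ = 133.
Achievable: 6 of them at 133 and 2 at 134 total 1066.

133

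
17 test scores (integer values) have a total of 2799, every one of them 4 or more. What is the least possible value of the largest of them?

The average is 2799/17 > 164, so not all 17 can be 164 or less; the largest is ≥ 165.
Achievable: 11 of them at 165 and 6 at 164 total 2799.

165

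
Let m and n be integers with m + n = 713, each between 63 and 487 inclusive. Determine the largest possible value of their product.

127092

mn = m(713 − m) is maximized when m is as near 713/2 as the bounds allow.
Taking m = 356 and n = 357 (both in [63, 487]) gives mn = 127092.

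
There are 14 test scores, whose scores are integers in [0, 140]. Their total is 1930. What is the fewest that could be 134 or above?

Suppose at most 14 − j of them reach 134; then j values are ≤ 133 and the rest ≤ 140.
The total is then ≤ 133·j + 140·(14 − j) = 1960 − 7j. For this to be ≥ 1930 we need j ≤ 4, so at least 14 − 4 = 10 must reach 134.
Exactly 10 works: 10 values at 140 and 4 at 133 total 1932; lower one of the high values by 2 (still ≥ 134) to hit 1930.

10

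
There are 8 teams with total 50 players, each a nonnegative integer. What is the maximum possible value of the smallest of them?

The average is 50/8 < 7, so some value is ≤ 6.
Achievable: 6 of them at 6 and 2 at 7 total 50.

6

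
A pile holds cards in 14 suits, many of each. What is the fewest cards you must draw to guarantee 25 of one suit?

In the worst case you draw 24 of each of the 14 suits: 14 × 24 = 336.
One more forces 25 of some suit, so 336 + 1 = 337.

337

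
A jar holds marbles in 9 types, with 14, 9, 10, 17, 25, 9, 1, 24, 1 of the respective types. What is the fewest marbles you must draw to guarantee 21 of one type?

In the worst case you take as many as possible of each type without reaching 21: 14 + 9 + 10 + 17 + 20 + 9 + 1 + 20 + 1 = 101.
The next one must give 21 of some type, so 101 + 1 = 102.

102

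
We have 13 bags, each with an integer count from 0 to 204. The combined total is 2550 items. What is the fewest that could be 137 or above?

12

Each value short of 137 is at most 136, costing at least 204 − 136 = 68 against the maximum total of 2652.
We can afford to lose at most 2652 − 2550 = 102, so at most ⌊102/68⌋ = 1 fall short, and at least 12 are ≥ 137.
Exactly 12 works: 12 values at 204 and 1 at 136 total 2584; lower one of the high values by 34 (still ≥ 137) to hit 2550.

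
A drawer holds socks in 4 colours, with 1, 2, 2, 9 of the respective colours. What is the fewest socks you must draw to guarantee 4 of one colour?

9

In the worst case you take as many as possible of each colour without reaching 4: 1 + 2 + 2 + 3 = 8.
The next one must give 4 of some colour, so 8 + 1 = 9.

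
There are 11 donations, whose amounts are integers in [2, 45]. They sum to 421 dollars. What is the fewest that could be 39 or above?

1

If only k of them are at least 39, the other 11 − k are at most 38, so the total is at most k·45 + (11 − k)·38.
This must reach 421, so k·45 + (11 − k)·38 ≥ 421, giving k ≥ 1.
Exactly 1 works: 1 value at 45 and 10 at 38 total 425; lower one of the high values by 4 (still ≥ 39) to hit 421.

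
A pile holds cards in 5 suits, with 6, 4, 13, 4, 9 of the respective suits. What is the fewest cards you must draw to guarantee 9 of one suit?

In the worst case you take as many as possible of each suit without reaching 9: 6 + 4 + 8 + 4 + 8 = 30.
The next one must give 9 of some suit, so 30 + 1 = 31.

31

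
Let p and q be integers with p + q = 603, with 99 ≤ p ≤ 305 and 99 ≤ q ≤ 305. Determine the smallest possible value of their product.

90890

Since p + q is fixed, pushing one of them to its bound minimizes the product.
At the endpoint p = 298, q = 603 − 298 = 305, so pq = 298 × 305 = 90890.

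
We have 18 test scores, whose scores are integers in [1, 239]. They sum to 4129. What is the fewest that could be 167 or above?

Suppose at most 18 − j of them reach 167; then j values are ≤ 166 and the rest ≤ 239.
The total is then ≤ 166·j + 239·(18 − j) = 4302 − 73j. For this to be ≥ 4129 we need j ≤ 2, so at least 18 − 2 = 16 must reach 167.
Exactly 16 works: 16 values at 239 and 2 at 166 total 4156; lower one of the high values by 27 (still ≥ 167) to hit 4129.

16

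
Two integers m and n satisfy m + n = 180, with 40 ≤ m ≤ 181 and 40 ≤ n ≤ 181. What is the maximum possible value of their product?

8100

For a fixed sum, the product mn is largest when m and n are as close as possible.
Taking m = 90 and n = 90 (both in [40, 181]) gives mn = 8100.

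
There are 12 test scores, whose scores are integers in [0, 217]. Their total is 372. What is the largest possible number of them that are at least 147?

If k of the values are ≥ 147, the total is ≥ 147k + 0(12 − k).
Setting 147k + 0(12 − k) ≤ 372 gives 147k ≤ 372, so k ≤ 2.
k = 2 is achieved by 2 values at 147 and 10 at 0, total 294; add 78 to one value (staying below 147) to reach 372.

2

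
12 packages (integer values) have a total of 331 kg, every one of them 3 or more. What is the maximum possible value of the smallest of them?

The average is 331/12 < 28, so some value is ≤ 27.
Equality holds with 5 values of 27 and 7 values of 28.

27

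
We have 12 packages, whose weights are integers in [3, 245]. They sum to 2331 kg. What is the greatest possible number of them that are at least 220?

With k values at 220 or above and the rest at least 3, the sum is at least 36 + 217k.
Since the sum is 2331, we need 217k ≤ 2295, i.e. k ≤ 10.
k = 10 is achieved by 10 values at 220 and 2 at 3, total 2206; add 125 to one value (staying below 220) to reach 2331.

10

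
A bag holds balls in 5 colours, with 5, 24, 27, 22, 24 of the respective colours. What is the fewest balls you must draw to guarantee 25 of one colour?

100

In the worst case you take as many as possible of each colour without reaching 25: 5 + 24 + 24 + 22 + 24 = 99.
The next one must give 25 of some colour, so 99 + 1 = 100.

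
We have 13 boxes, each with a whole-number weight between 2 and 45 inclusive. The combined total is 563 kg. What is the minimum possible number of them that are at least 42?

Suppose at most 13 − j of them reach 42; then j values are ≤ 41 and the rest ≤ 45.
The total is then ≤ 41·j + 45·(13 − j) = 585 − 4j. For this to be ≥ 563 we need j ≤ 5, so at least 13 − 5 = 8 must reach 42.
Exactly 8 works: 8 values at 45 and 5 at 41 total 565; lower one of the high values by 2 (still ≥ 42) to hit 563.

8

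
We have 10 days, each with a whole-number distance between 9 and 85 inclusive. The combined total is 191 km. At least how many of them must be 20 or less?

Each value above 20 is at least 21, contributing at least 21 − 9 = 12 above the floor 9.
The sum exceeds the floor total 90 by 101, so at most ⌊101/12⌋ = 8 exceed 20, and at least 2 are ≤ 20.
Exactly 2 works: 2 values at 9 and 8 at 21 total 186; raise one of the low values by 5 (still ≤ 20) to hit 191.

2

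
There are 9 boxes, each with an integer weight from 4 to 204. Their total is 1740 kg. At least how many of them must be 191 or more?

3

Suppose at most 9 − j of them reach 191; then j values are ≤ 190 and the rest ≤ 204.
The total is then ≤ 190·j + 204·(9 − j) = 1836 − 14j. For this to be ≥ 1740 we need j ≤ 6, so at least 9 − 6 = 3 must reach 191.
Exactly 3 works: 3 values at 204 and 6 at 190 total 1752; lower one of the high values by 12 (still ≥ 191) to hit 1740.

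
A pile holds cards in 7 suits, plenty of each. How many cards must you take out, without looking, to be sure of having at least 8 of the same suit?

50

You could draw 7 of every suit without reaching 8 of any — 49 in all.
One more forces 8 of some suit, so 49 + 1 = 50.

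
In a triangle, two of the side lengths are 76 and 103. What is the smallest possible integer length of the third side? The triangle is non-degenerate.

The third side must exceed |76 − 103| = 27.
The smallest integer above 27 is 28.

28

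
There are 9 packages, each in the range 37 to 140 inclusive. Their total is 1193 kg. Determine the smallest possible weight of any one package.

To make one package as small as possible, make the other 8 as large as possible.
The other 8 contribute at most 8 × 140 = 1120, leaving at least 1193 − 1120 = 73.
Since 73 ≥ 37, this is achievable: one at 73 and 8 at 140.

73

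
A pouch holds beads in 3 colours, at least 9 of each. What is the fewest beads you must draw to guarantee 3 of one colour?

In the worst case you draw 2 of each of the 3 colours: 3 × 2 = 6.
One more forces 3 of some colour, so 6 + 1 = 7.

7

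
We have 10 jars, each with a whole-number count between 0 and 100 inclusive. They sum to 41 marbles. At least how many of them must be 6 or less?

If only k of them are at most 6, the other 10 − k are at least 7, so the total is at least (10 − k)·7 + k·0.
This is ≤ 41, so (10 − k)·7 + 0k ≤ 41, which gives k ≥ 5.
Exactly 5 works: 5 values at 0 and 5 at 7 total 35; raise one of the low values by 6 (still ≤ 6) to hit 41.

5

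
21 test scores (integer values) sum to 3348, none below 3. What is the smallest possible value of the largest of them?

160

If every one of the 21 were at most 159, the total would be at most 21 × 159 = 3339 < 3348.
Taking 12 copies of 159 and 9 copies of 160 gives exactly 3348, so 160 is attained.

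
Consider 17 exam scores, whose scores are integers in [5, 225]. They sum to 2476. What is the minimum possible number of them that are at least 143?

1

Each value short of 143 is at most 142, costing at least 225 − 142 = 83 against the maximum total of 3825.
We can afford to lose at most 3825 − 2476 = 1349, so at most ⌊1349/83⌋ = 16 fall short, and at least 1 are ≥ 143.
Exactly 1 works: 1 value at 225 and 16 at 142 total 2497; lower one of the high values by 21 (still ≥ 143) to hit 2476.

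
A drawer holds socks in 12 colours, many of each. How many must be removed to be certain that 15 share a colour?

169

In the worst case you draw 14 of each of the 12 colours: 12 × 14 = 168.
One more forces 15 of some colour, so 168 + 1 = 169.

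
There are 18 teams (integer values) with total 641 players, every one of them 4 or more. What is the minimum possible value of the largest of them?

36

If every one of the 18 were at most 35, the total would be at most 18 × 35 = 630 < 641.
Taking 7 copies of 35 and 11 copies of 36 gives exactly 641, so 36 is attained.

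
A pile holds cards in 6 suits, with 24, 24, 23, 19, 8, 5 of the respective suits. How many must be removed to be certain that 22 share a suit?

In the worst case you take as many as possible of each suit without reaching 22: 21 + 21 + 21 + 19 + 8 + 5 = 95.
The next one must give 22 of some suit, so 95 + 1 = 96.

96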